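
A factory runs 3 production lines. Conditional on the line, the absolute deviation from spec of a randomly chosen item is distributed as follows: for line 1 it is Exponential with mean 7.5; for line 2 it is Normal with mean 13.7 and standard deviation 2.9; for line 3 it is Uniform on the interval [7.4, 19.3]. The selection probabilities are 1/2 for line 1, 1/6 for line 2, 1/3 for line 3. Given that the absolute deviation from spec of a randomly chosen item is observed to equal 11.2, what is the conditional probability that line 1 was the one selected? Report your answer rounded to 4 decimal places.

0.2547

Likelihoods f(11.2 | ·): 1: 0.0299497; 2: 0.0948716; 3: 0.0840336.
Posterior ∝ prior × likelihood. Numerator for 1: 0.5·0.0299497 = 0.0149748.
Normalizing constant: 0.5·0.0299497 + 0.166667·0.0948716 + 0.333333·0.0840336 = 0.058798.
P(1 | observation) = 0.0149748 / 0.058798 = 0.254683.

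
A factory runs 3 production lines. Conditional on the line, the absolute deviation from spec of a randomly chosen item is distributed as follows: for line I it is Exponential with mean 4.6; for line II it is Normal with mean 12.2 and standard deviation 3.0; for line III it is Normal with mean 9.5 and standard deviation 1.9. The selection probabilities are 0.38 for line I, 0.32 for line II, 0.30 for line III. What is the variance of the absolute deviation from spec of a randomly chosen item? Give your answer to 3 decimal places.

Per component, I: μ=4.6, E[X²]=42.32; II: μ=12.2, E[X²]=157.84; III: μ=9.5, E[X²]=93.86.
E[X] = 0.38·4.6 + 0.32·12.2 + 0.3·9.5 = 8.502.
E[X²] = 0.38·42.32 + 0.32·157.84 + 0.3·93.86 = 94.7484.
Var(X) = E[X²] − (E[X])² = 94.7484 − 72.284 = 22.4644.

22.464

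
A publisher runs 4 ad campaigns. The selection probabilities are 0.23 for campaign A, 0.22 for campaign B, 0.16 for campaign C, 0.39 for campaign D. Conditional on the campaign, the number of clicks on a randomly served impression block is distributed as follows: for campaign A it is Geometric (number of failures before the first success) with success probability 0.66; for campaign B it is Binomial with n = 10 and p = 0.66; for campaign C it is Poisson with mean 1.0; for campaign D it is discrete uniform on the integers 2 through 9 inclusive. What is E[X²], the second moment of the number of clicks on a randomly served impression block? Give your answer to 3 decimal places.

24.482

For each component E[X²] = Var + (mean)², giving A: 1.04591; B: 45.804; C: 2; D: 35.5.
Overall E[X²] = 0.23·1.04591 + 0.22·45.804 + 0.16·2 + 0.39·35.5 = 24.4824.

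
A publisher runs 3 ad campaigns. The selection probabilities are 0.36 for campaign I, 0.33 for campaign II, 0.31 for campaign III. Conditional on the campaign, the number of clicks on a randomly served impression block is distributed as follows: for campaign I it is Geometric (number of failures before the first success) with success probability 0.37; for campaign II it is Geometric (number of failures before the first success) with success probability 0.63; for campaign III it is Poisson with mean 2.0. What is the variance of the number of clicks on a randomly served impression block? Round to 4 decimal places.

Per component, I: μ=1.7027, E[X²]=7.5011; II: μ=0.587302, E[X²]=1.27715; III: μ=2, E[X²]=6.
E[X] = 0.36·1.7027 + 0.33·0.587302 + 0.31·2 = 1.42678.
E[X²] = 0.36·7.5011 + 0.33·1.27715 + 0.31·6 = 4.98185.
Var(X) = E[X²] − (E[X])² = 4.98185 − 2.03571 = 2.94614.

2.9461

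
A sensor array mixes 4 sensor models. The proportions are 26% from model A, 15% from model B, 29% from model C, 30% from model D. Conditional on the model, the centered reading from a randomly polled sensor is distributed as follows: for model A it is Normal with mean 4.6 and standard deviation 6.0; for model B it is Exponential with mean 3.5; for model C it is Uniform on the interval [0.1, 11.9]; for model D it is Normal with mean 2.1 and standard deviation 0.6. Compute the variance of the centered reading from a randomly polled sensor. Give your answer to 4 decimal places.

17.0363

Per component, A: μ=4.6, E[X²]=57.16; B: μ=3.5, E[X²]=24.5; C: μ=6, E[X²]=47.6033; D: μ=2.1, E[X²]=4.77.
E[X] = 0.26·4.6 + 0.15·3.5 + 0.29·6 + 0.3·2.1 = 4.091.
E[X²] = 0.26·57.16 + 0.15·24.5 + 0.29·47.6033 + 0.3·4.77 = 33.7726.
Var(X) = E[X²] − (E[X])² = 33.7726 − 16.7363 = 17.0363.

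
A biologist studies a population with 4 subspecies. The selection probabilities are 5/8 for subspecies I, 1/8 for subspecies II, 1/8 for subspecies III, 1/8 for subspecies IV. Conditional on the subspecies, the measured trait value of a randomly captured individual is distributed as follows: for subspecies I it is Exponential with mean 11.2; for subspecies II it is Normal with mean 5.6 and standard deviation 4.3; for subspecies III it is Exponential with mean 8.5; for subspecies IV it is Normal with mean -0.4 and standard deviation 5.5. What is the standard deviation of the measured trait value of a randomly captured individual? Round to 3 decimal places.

10.440

Per component, I: μ=11.2, E[X²]=250.88; II: μ=5.6, E[X²]=49.85; III: μ=8.5, E[X²]=144.5; IV: μ=-0.4, E[X²]=30.41.
E[X] = 0.625·11.2 + 0.125·5.6 + 0.125·8.5 + 0.125·-0.4 = 8.7125.
E[X²] = 0.625·250.88 + 0.125·49.85 + 0.125·144.5 + 0.125·30.41 = 184.895.
Var(X) = E[X²] − (E[X])² = 184.895 − 75.9077 = 108.987.
SD(X) = √108.987 = 10.4397.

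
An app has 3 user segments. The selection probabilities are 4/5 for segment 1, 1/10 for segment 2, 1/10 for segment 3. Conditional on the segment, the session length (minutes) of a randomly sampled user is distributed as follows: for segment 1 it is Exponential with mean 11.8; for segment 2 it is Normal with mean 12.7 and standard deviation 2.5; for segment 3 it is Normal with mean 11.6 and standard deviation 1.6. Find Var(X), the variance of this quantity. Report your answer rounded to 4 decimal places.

112.3531

Per component, 1: μ=11.8, E[X²]=278.48; 2: μ=12.7, E[X²]=167.54; 3: μ=11.6, E[X²]=137.12.
E[X] = 0.8·11.8 + 0.1·12.7 + 0.1·11.6 = 11.87.
E[X²] = 0.8·278.48 + 0.1·167.54 + 0.1·137.12 = 253.25.
Var(X) = E[X²] − (E[X])² = 253.25 − 140.897 = 112.353.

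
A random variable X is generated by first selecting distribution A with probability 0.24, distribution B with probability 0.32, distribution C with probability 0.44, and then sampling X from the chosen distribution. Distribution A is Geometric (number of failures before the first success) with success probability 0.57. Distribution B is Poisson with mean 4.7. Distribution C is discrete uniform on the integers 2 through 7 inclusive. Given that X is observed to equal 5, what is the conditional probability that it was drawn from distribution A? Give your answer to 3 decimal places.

0.015

Likelihoods P(X=5 | ·): A: 0.00837948; B: 0.17383; C: 0.166667.
Posterior ∝ prior × likelihood. Numerator for A: 0.24·0.00837948 = 0.00201108.
Normalizing constant: 0.24·0.00837948 + 0.32·0.17383 + 0.44·0.166667 = 0.13097.
P(A | observation) = 0.00201108 / 0.13097 = 0.0153552.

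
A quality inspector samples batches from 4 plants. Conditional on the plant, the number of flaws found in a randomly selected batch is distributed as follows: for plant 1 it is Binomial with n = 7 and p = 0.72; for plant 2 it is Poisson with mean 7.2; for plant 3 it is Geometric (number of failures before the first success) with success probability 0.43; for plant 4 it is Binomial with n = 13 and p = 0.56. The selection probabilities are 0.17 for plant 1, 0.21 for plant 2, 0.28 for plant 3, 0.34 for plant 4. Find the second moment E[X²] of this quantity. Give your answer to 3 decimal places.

37.420

For each component E[X²] = Var + (mean)², giving 1: 26.8128; 2: 59.04; 3: 4.83991; 4: 56.2016.
Overall E[X²] = 0.17·26.8128 + 0.21·59.04 + 0.28·4.83991 + 0.34·56.2016 = 37.4203.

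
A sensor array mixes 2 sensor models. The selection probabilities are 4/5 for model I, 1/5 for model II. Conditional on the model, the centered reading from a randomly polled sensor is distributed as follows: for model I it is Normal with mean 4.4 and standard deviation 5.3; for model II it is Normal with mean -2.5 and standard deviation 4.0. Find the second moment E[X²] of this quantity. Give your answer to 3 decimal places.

For each component E[X²] = Var + (mean)², giving I: 47.45; II: 22.25.
Overall E[X²] = 0.8·47.45 + 0.2·22.25 = 42.41.

42.410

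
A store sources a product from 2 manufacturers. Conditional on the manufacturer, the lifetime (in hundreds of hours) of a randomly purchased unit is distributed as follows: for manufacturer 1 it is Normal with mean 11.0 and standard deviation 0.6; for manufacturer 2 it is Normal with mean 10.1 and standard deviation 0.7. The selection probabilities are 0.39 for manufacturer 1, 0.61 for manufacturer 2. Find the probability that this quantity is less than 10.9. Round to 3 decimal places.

Conditional on each manufacturer, P(X < 10.9): 1: 0.433816; 2: 0.873451.
By total probability, P(X < 10.9) = 0.39·0.433816 + 0.61·0.873451 = 0.701993.

0.702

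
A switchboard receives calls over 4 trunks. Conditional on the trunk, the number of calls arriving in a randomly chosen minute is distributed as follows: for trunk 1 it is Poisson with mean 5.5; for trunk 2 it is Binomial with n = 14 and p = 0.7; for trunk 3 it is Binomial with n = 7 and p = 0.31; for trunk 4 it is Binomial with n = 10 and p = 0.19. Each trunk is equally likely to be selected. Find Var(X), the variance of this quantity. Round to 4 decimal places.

13.0715

Per component, 1: μ=5.5, E[X²]=35.75; 2: μ=9.8, E[X²]=98.98; 3: μ=2.17, E[X²]=6.2062; 4: μ=1.9, E[X²]=5.149.
E[X] = 0.25·5.5 + 0.25·9.8 + 0.25·2.17 + 0.25·1.9 = 4.8425.
E[X²] = 0.25·35.75 + 0.25·98.98 + 0.25·6.2062 + 0.25·5.149 = 36.5213.
Var(X) = E[X²] − (E[X])² = 36.5213 − 23.4498 = 13.0715.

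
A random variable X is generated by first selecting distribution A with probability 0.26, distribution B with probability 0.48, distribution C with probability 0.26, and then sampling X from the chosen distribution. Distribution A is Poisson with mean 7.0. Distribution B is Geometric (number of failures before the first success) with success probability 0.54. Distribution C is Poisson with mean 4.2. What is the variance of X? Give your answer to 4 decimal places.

10.3156

Per component, A: μ=7, E[X²]=56; B: μ=0.851852, E[X²]=2.30316; C: μ=4.2, E[X²]=21.84.
E[X] = 0.26·7 + 0.48·0.851852 + 0.26·4.2 = 3.32089.
E[X²] = 0.26·56 + 0.48·2.30316 + 0.26·21.84 = 21.3439.
Var(X) = E[X²] − (E[X])² = 21.3439 − 11.0283 = 10.3156.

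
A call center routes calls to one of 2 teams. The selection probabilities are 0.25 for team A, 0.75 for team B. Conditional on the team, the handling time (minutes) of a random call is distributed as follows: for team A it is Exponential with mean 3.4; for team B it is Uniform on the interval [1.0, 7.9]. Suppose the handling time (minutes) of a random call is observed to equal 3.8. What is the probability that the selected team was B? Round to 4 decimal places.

0.8188

Likelihoods f(3.8 | ·): A: 0.0961907; B: 0.144928.
Posterior ∝ prior × likelihood. Numerator for B: 0.75·0.144928 = 0.108696.
Normalizing constant: 0.25·0.0961907 + 0.75·0.144928 = 0.132743.
P(B | observation) = 0.108696 / 0.132743 = 0.818841.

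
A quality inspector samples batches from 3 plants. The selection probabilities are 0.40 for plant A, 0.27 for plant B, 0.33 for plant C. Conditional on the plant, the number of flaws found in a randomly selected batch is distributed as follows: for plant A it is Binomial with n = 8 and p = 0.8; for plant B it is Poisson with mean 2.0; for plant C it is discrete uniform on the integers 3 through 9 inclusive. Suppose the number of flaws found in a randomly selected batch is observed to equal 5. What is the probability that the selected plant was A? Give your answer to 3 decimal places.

Likelihoods P(X=5 | ·): A: 0.146801; B: 0.0360894; C: 0.142857.
Posterior ∝ prior × likelihood. Numerator for A: 0.4·0.146801 = 0.0587203.
Normalizing constant: 0.4·0.146801 + 0.27·0.0360894 + 0.33·0.142857 = 0.115607.
P(A | observation) = 0.0587203 / 0.115607 = 0.507929.

0.508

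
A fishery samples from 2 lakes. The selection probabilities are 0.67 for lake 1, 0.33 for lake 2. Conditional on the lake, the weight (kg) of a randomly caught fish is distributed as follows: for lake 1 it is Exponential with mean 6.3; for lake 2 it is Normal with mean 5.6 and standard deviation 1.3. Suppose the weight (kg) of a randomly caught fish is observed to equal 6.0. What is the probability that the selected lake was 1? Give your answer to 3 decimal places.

0.298

Likelihoods f(6.0 | ·): 1: 0.0612415; 2: 0.29269.
Posterior ∝ prior × likelihood. Numerator for 1: 0.67·0.0612415 = 0.0410318.
Normalizing constant: 0.67·0.0612415 + 0.33·0.29269 = 0.13762.
P(1 | observation) = 0.0410318 / 0.13762 = 0.298154.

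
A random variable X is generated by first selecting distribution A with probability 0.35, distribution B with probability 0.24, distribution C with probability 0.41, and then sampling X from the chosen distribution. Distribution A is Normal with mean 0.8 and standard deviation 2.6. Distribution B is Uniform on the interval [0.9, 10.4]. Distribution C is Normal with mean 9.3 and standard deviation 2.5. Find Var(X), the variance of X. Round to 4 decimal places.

20.3882

Per component, A: μ=0.8, E[X²]=7.4; B: μ=5.65, E[X²]=39.4433; C: μ=9.3, E[X²]=92.74.
E[X] = 0.35·0.8 + 0.24·5.65 + 0.41·9.3 = 5.449.
E[X²] = 0.35·7.4 + 0.24·39.4433 + 0.41·92.74 = 50.0798.
Var(X) = E[X²] − (E[X])² = 50.0798 − 29.6916 = 20.3882.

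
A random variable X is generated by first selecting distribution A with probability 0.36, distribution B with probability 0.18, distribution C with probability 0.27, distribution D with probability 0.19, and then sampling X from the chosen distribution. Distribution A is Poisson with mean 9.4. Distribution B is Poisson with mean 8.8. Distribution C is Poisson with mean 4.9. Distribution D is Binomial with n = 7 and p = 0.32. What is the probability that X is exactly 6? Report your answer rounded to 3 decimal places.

Conditional on each component, P(X = 6): A: 0.0792623; B: 0.0972237; C: 0.143153; D: 0.00511101.
By total probability, P(X = 6) = 0.36·0.0792623 + 0.18·0.0972237 + 0.27·0.143153 + 0.19·0.00511101 = 0.0856571.

0.086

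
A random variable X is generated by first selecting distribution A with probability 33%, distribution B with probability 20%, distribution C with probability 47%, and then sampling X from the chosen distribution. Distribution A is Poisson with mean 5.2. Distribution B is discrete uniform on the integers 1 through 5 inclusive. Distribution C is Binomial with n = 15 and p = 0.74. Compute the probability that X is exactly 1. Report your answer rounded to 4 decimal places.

0.0495

Conditional on each component, P(X = 1): A: 0.0286861; B: 0.2; C: 7.16061e-08.
By total probability, P(X = 1) = 0.33·0.0286861 + 0.2·0.2 + 0.47·7.16061e-08 = 0.0494665.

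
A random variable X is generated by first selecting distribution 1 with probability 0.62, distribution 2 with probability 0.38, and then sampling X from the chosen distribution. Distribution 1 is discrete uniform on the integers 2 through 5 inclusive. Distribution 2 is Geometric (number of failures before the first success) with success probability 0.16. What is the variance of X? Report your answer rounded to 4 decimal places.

13.9653

Per component, 1: μ=3.5, E[X²]=13.5; 2: μ=5.25, E[X²]=60.375.
E[X] = 0.62·3.5 + 0.38·5.25 = 4.165.
E[X²] = 0.62·13.5 + 0.38·60.375 = 31.3125.
Var(X) = E[X²] − (E[X])² = 31.3125 − 17.3472 = 13.9653.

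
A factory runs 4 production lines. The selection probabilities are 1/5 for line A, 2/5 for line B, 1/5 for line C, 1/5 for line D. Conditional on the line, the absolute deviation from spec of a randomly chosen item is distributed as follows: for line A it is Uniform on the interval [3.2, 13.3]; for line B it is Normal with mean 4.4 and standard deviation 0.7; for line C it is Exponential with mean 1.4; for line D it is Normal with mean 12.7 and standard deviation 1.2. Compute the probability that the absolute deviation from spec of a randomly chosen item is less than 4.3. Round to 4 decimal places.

Conditional on each line, P(X < 4.3): A: 0.108911; B: 0.443202; C: 0.953645; D: 1.27981e-12.
By total probability, P(X < 4.3) = 0.2·0.108911 + 0.4·0.443202 + 0.2·0.953645 + 0.2·1.27981e-12 = 0.389792.

0.3898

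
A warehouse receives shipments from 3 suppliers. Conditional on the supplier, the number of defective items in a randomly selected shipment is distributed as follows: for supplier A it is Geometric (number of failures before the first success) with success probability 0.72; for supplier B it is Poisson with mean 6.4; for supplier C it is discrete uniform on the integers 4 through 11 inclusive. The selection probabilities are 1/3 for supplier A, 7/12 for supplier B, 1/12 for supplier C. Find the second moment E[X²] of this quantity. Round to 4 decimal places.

For each component E[X²] = Var + (mean)², giving A: 0.691358; B: 47.36; C: 61.5.
Overall E[X²] = 0.333333·0.691358 + 0.583333·47.36 + 0.0833333·61.5 = 32.9821.

32.9821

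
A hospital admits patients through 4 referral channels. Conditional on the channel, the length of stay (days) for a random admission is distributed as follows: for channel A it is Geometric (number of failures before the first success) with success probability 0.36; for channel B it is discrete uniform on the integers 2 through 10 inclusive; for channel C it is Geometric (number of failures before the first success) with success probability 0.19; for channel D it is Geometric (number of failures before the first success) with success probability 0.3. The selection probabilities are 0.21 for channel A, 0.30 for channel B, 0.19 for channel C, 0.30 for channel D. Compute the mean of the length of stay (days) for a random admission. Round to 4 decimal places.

Component means — A: 1.77778; B: 6; C: 4.26316; D: 2.33333.
E[X] = 0.21·1.77778 + 0.3·6 + 0.19·4.26316 + 0.3·2.33333 = 3.68333.

3.6833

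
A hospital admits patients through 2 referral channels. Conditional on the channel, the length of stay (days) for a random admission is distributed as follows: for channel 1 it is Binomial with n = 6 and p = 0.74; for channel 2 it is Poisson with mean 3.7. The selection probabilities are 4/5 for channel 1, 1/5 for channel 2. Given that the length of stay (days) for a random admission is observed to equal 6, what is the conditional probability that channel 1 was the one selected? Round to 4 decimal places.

0.8817

Likelihoods P(X=6 | ·): 1: 0.164206; 2: 0.0881025.
Posterior ∝ prior × likelihood. Numerator for 1: 0.8·0.164206 = 0.131365.
Normalizing constant: 0.8·0.164206 + 0.2·0.0881025 = 0.148986.
P(1 | observation) = 0.131365 / 0.148986 = 0.88173.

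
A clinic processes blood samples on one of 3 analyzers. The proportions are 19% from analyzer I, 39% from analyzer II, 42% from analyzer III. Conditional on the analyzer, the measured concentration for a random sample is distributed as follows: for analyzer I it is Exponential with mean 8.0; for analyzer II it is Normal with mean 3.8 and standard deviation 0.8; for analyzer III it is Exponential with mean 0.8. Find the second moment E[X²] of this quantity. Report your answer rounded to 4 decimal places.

For each component E[X²] = Var + (mean)², giving I: 128; II: 15.08; III: 1.28.
Overall E[X²] = 0.19·128 + 0.39·15.08 + 0.42·1.28 = 30.7388.

30.7388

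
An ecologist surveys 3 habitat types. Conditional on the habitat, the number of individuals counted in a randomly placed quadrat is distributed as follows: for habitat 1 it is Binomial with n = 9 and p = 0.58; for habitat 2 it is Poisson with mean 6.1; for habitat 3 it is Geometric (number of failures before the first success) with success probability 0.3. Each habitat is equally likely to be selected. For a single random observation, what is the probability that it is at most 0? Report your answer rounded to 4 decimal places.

Conditional on each habitat, P(X ≤ 0): 1: 0.000406671; 2: 0.00224287; 3: 0.3.
By total probability, P(X ≤ 0) = 0.333333·0.000406671 + 0.333333·0.00224287 + 0.333333·0.3 = 0.100883.

0.1009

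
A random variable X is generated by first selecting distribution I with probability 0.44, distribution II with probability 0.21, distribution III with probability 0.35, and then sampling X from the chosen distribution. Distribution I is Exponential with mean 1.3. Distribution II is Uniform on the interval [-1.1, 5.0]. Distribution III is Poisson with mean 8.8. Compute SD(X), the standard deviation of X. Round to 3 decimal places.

4.077

Per component, I: μ=1.3, E[X²]=3.38; II: μ=1.95, E[X²]=6.90333; III: μ=8.8, E[X²]=86.24.
E[X] = 0.44·1.3 + 0.21·1.95 + 0.35·8.8 = 4.0615.
E[X²] = 0.44·3.38 + 0.21·6.90333 + 0.35·86.24 = 33.1209.
Var(X) = E[X²] − (E[X])² = 33.1209 − 16.4958 = 16.6251.
SD(X) = √16.6251 = 4.07739.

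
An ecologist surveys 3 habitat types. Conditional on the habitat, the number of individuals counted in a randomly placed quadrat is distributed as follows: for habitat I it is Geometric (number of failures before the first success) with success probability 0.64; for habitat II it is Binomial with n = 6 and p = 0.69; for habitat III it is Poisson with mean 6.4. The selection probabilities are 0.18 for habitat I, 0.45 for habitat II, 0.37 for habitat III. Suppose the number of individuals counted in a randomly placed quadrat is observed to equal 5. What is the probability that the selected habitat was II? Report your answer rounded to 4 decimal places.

Likelihoods P(X=5 | ·): I: 0.00386984; II: 0.29091; III: 0.148674.
Posterior ∝ prior × likelihood. Numerator for II: 0.45·0.29091 = 0.130909.
Normalizing constant: 0.18·0.00386984 + 0.45·0.29091 + 0.37·0.148674 = 0.186615.
P(II | observation) = 0.130909 / 0.186615 = 0.701494.

0.7015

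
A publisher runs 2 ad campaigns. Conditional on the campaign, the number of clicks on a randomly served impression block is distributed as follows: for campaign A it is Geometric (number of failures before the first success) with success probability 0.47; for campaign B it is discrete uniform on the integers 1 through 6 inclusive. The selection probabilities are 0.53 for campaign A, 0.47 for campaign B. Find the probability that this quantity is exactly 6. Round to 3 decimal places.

0.084

Conditional on each campaign, P(X = 6): A: 0.0104172; B: 0.166667.
By total probability, P(X = 6) = 0.53·0.0104172 + 0.47·0.166667 = 0.0838545.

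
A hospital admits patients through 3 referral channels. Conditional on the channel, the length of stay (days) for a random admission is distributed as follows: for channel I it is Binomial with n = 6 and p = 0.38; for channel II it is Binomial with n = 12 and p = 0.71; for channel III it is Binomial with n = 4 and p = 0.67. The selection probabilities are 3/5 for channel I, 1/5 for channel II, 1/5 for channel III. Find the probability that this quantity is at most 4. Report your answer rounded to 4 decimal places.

Conditional on each channel, P(X ≤ 4): I: 0.967514; II: 0.00758551; III: 1.
By total probability, P(X ≤ 4) = 0.6·0.967514 + 0.2·0.00758551 + 0.2·1 = 0.782025.

0.7820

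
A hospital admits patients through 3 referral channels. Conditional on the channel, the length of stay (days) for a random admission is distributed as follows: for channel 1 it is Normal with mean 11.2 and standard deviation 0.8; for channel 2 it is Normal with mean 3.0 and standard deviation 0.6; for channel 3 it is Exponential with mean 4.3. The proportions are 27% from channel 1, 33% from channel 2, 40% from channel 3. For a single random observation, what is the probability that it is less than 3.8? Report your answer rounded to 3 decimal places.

Conditional on each channel, P(X < 3.8): 1: 0; 2: 0.908789; 3: 0.586758.
By total probability, P(X < 3.8) = 0.27·0 + 0.33·0.908789 + 0.4·0.586758 = 0.534603.

0.535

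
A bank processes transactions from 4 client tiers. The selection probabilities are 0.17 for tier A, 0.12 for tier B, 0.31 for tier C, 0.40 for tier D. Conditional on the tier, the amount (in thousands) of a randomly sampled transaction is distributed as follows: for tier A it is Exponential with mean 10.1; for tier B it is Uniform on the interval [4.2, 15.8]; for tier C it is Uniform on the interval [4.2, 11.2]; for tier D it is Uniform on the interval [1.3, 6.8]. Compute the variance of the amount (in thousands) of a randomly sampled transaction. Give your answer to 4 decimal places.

Per component, A: μ=10.1, E[X²]=204.02; B: μ=10, E[X²]=111.213; C: μ=7.7, E[X²]=63.3733; D: μ=4.05, E[X²]=18.9233.
E[X] = 0.17·10.1 + 0.12·10 + 0.31·7.7 + 0.4·4.05 = 6.924.
E[X²] = 0.17·204.02 + 0.12·111.213 + 0.31·63.3733 + 0.4·18.9233 = 75.2441.
Var(X) = E[X²] − (E[X])² = 75.2441 − 47.9418 = 27.3023.

27.3023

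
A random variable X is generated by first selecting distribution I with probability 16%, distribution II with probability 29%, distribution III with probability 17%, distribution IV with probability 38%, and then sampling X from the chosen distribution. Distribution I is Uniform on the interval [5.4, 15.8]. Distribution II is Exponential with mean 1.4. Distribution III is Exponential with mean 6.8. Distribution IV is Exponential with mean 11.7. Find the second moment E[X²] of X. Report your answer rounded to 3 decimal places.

140.315

For each component E[X²] = Var + (mean)², giving I: 121.373; II: 3.92; III: 92.48; IV: 273.78.
Overall E[X²] = 0.16·121.373 + 0.29·3.92 + 0.17·92.48 + 0.38·273.78 = 140.315.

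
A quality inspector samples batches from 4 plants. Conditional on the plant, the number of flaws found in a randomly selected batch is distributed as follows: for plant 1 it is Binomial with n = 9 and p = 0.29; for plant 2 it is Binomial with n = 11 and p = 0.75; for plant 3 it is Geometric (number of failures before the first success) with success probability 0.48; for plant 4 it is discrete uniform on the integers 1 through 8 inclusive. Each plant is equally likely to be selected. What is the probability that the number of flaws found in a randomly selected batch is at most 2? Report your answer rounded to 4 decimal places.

Conditional on each plant, P(X ≤ 2): 1: 0.489754; 2: 0.000126123; 3: 0.859392; 4: 0.25.
By total probability, P(X ≤ 2) = 0.25·0.489754 + 0.25·0.000126123 + 0.25·0.859392 + 0.25·0.25 = 0.399818.

0.3998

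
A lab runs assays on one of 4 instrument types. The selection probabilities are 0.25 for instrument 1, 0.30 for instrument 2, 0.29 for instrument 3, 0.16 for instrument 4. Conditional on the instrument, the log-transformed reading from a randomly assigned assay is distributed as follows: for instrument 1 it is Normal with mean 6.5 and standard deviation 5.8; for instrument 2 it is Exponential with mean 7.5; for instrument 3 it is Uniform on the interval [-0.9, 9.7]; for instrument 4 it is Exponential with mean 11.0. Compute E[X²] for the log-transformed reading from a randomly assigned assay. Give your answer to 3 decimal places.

99.772

For each component E[X²] = Var + (mean)², giving 1: 75.89; 2: 112.5; 3: 28.7233; 4: 242.
Overall E[X²] = 0.25·75.89 + 0.3·112.5 + 0.29·28.7233 + 0.16·242 = 99.7723.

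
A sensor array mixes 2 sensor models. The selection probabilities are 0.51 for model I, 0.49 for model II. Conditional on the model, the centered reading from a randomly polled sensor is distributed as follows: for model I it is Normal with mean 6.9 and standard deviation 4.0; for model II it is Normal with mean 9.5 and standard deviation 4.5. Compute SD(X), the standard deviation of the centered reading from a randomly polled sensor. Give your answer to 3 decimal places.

Per component, I: μ=6.9, E[X²]=63.61; II: μ=9.5, E[X²]=110.5.
E[X] = 0.51·6.9 + 0.49·9.5 = 8.174.
E[X²] = 0.51·63.61 + 0.49·110.5 = 86.5861.
Var(X) = E[X²] − (E[X])² = 86.5861 − 66.8143 = 19.7718.
SD(X) = √19.7718 = 4.44655.

4.447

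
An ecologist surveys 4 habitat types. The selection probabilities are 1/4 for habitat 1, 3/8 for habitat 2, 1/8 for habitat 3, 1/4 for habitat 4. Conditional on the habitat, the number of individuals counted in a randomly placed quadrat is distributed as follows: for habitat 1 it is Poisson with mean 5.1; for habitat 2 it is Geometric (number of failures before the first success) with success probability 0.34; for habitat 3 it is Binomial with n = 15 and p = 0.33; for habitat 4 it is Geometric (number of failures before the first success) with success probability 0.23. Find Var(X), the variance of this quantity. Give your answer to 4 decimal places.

9.2876

Per component, 1: μ=5.1, E[X²]=31.11; 2: μ=1.94118, E[X²]=9.47751; 3: μ=4.95, E[X²]=27.819; 4: μ=3.34783, E[X²]=25.7637.
E[X] = 0.25·5.1 + 0.375·1.94118 + 0.125·4.95 + 0.25·3.34783 = 3.45865.
E[X²] = 0.25·31.11 + 0.375·9.47751 + 0.125·27.819 + 0.25·25.7637 = 21.2499.
Var(X) = E[X²] − (E[X])² = 21.2499 − 11.9622 = 9.28762.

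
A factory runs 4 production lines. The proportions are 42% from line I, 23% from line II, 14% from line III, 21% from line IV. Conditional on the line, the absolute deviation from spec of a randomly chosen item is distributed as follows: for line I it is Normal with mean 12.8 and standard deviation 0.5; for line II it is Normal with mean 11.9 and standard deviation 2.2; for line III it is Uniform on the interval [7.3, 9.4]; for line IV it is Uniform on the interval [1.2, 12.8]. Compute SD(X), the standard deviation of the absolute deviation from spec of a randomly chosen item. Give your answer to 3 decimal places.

Per component, I: μ=12.8, E[X²]=164.09; II: μ=11.9, E[X²]=146.45; III: μ=8.35, E[X²]=70.09; IV: μ=7, E[X²]=60.2133.
E[X] = 0.42·12.8 + 0.23·11.9 + 0.14·8.35 + 0.21·7 = 10.752.
E[X²] = 0.42·164.09 + 0.23·146.45 + 0.14·70.09 + 0.21·60.2133 = 125.059.
Var(X) = E[X²] − (E[X])² = 125.059 − 115.606 = 9.4532.
SD(X) = √9.4532 = 3.07461.

3.075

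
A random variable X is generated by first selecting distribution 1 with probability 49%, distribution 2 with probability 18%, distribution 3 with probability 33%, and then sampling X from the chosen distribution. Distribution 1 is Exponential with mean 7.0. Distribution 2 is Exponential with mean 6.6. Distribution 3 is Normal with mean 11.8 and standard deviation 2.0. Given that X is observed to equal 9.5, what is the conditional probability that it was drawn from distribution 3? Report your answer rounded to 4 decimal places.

0.5812

Likelihoods f(9.5 | ·): 1: 0.0367707; 2: 0.0359199; 3: 0.102968.
Posterior ∝ prior × likelihood. Numerator for 3: 0.33·0.102968 = 0.0339795.
Normalizing constant: 0.49·0.0367707 + 0.18·0.0359199 + 0.33·0.102968 = 0.0584627.
P(3 | observation) = 0.0339795 / 0.0584627 = 0.581216.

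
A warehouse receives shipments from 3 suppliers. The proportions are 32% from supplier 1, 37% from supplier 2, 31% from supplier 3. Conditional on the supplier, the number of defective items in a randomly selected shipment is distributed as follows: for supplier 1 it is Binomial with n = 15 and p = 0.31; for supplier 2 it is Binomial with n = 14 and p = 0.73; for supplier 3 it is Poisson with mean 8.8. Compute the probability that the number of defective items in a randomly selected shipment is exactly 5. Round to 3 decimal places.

Conditional on each supplier, P(X = 5): 1: 0.210307; 2: 0.00316484; 3: 0.0662889.
By total probability, P(X = 5) = 0.32·0.210307 + 0.37·0.00316484 + 0.31·0.0662889 = 0.0890189.

0.089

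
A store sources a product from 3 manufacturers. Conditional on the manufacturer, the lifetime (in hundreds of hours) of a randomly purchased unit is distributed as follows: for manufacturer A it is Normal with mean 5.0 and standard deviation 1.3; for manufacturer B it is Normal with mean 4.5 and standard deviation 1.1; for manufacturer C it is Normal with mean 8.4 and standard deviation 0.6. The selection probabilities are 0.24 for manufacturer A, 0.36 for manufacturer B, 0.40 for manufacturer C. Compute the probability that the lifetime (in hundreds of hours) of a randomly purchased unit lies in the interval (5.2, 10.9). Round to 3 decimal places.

0.600

Conditional on each manufacturer, P(5.2 < X < 10.9): A: 0.438863; B: 0.26227; C: 0.999984.
By total probability, P(5.2 < X < 10.9) = 0.24·0.438863 + 0.36·0.26227 + 0.4·0.999984 = 0.599738.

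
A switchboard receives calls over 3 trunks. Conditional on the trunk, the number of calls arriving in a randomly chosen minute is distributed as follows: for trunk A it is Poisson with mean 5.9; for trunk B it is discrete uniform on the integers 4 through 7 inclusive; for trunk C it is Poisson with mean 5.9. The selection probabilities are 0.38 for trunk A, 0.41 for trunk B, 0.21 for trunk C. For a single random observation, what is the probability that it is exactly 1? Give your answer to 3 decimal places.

Conditional on each trunk, P(X = 1): A: 0.0161627; B: 0; C: 0.0161627.
By total probability, P(X = 1) = 0.38·0.0161627 + 0.41·0 + 0.21·0.0161627 = 0.00953601.

0.010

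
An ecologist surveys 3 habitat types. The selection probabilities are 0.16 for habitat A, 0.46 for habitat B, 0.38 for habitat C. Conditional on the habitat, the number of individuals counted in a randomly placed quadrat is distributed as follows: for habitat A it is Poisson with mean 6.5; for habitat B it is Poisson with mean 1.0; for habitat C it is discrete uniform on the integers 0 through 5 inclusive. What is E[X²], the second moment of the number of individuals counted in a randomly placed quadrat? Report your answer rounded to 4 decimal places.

For each component E[X²] = Var + (mean)², giving A: 48.75; B: 2; C: 9.16667.
Overall E[X²] = 0.16·48.75 + 0.46·2 + 0.38·9.16667 = 12.2033.

12.2033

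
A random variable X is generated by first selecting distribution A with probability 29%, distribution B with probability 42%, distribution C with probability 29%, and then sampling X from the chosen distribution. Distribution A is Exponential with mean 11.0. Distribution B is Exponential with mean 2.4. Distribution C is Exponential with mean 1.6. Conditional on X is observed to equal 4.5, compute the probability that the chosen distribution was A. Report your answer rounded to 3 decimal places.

0.317

Likelihoods f(4.5 | ·): A: 0.0603867; B: 0.0638979; C: 0.0375342.
Posterior ∝ prior × likelihood. Numerator for A: 0.29·0.0603867 = 0.0175121.
Normalizing constant: 0.29·0.0603867 + 0.42·0.0638979 + 0.29·0.0375342 = 0.0552342.
P(A | observation) = 0.0175121 / 0.0552342 = 0.317053.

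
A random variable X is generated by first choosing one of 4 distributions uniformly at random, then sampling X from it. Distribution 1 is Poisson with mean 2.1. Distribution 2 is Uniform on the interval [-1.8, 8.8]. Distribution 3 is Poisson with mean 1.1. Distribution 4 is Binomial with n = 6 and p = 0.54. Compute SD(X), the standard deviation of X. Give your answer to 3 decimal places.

2.105

Per component, 1: μ=2.1, E[X²]=6.51; 2: μ=3.5, E[X²]=21.6133; 3: μ=1.1, E[X²]=2.31; 4: μ=3.24, E[X²]=11.988.
E[X] = 0.25·2.1 + 0.25·3.5 + 0.25·1.1 + 0.25·3.24 = 2.485.
E[X²] = 0.25·6.51 + 0.25·21.6133 + 0.25·2.31 + 0.25·11.988 = 10.6053.
Var(X) = E[X²] − (E[X])² = 10.6053 − 6.17523 = 4.43011.
SD(X) = √4.43011 = 2.10478.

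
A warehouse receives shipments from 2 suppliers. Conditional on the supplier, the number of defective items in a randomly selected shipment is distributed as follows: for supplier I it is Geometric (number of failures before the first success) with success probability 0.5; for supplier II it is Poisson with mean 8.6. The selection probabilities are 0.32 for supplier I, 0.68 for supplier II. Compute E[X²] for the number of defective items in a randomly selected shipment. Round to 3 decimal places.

57.101

For each component E[X²] = Var + (mean)², giving I: 3; II: 82.56.
Overall E[X²] = 0.32·3 + 0.68·82.56 = 57.1008.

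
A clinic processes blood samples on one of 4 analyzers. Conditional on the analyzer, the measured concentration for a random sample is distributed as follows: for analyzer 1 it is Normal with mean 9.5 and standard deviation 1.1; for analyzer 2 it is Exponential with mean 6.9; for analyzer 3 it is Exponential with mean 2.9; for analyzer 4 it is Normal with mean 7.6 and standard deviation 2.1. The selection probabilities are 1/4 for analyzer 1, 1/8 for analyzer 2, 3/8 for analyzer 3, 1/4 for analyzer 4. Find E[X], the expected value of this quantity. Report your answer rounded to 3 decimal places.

6.225

Component means — 1: 9.5; 2: 6.9; 3: 2.9; 4: 7.6.
E[X] = 0.25·9.5 + 0.125·6.9 + 0.375·2.9 + 0.25·7.6 = 6.225.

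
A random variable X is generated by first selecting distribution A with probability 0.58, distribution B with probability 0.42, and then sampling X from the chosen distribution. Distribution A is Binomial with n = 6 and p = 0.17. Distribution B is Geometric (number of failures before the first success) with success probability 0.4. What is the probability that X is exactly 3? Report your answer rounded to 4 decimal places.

Conditional on each component, P(X = 3): A: 0.0561838; B: 0.0864.
By total probability, P(X = 3) = 0.58·0.0561838 + 0.42·0.0864 = 0.0688746.

0.0689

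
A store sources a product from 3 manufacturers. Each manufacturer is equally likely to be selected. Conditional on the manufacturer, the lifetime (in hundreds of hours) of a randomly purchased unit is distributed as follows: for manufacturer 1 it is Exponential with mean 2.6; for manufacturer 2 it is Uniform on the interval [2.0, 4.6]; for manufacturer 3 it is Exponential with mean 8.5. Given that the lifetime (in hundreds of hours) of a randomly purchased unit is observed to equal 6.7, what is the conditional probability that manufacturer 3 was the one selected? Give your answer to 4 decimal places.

0.6466

Likelihoods f(6.7 | ·): 1: 0.0292337; 2: 0; 3: 0.0534878.
Posterior ∝ prior × likelihood. Numerator for 3: 0.333333·0.0534878 = 0.0178293.
Normalizing constant: 0.333333·0.0292337 + 0.333333·0 + 0.333333·0.0534878 = 0.0275738.
P(3 | observation) = 0.0178293 / 0.0275738 = 0.646601.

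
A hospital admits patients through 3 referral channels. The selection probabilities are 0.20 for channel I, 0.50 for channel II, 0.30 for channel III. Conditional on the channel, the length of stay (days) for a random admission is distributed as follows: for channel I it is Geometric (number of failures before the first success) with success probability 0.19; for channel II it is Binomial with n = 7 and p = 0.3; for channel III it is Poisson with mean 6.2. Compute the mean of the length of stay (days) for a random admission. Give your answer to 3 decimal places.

3.763

Component means — I: 4.26316; II: 2.1; III: 6.2.
E[X] = 0.2·4.26316 + 0.5·2.1 + 0.3·6.2 = 3.76263.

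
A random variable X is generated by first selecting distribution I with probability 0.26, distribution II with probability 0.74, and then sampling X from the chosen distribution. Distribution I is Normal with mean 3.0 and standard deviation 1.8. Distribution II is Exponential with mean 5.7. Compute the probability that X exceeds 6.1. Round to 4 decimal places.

Conditional on each component, P(X > 6.1): I: 0.0425146; II: 0.342948.
By total probability, P(X > 6.1) = 0.26·0.0425146 + 0.74·0.342948 = 0.264836.

0.2648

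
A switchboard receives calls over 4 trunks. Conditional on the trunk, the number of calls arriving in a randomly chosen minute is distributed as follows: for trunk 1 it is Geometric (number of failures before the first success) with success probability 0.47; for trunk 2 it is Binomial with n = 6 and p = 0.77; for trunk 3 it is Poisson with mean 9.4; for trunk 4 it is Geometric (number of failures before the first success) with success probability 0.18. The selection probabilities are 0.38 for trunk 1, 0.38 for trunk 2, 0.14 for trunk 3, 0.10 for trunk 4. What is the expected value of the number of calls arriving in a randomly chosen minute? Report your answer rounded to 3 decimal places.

Component means — 1: 1.12766; 2: 4.62; 3: 9.4; 4: 4.55556.
E[X] = 0.38·1.12766 + 0.38·4.62 + 0.14·9.4 + 0.1·4.55556 = 3.95567.

3.956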